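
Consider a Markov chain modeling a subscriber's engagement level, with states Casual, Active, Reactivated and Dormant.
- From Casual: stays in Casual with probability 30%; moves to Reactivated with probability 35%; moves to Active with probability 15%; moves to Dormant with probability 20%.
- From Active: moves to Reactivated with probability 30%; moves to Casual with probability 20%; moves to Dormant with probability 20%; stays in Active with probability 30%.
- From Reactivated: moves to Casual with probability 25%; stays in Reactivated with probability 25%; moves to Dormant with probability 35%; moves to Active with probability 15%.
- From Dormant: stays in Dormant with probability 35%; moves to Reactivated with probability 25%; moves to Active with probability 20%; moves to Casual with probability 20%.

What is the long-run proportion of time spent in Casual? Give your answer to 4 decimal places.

Let the stationary distribution be π with π = πP and π_1 + π_2 + π_3 + π_4 = 1.
π_1 = 0.3·π_1 + 0.2·π_2 + 0.25·π_3 + 0.2·π_4
π_2 = 0.15·π_1 + 0.3·π_2 + 0.15·π_3 + 0.2·π_4
π_3 = 0.35·π_1 + 0.3·π_2 + 0.25·π_3 + 0.25·π_4
Solving with the normalization constraint gives π = (0.2380, 0.1933, 0.2835, 0.2853).
So the stationary probability of Casual is 0.2380.

0.2380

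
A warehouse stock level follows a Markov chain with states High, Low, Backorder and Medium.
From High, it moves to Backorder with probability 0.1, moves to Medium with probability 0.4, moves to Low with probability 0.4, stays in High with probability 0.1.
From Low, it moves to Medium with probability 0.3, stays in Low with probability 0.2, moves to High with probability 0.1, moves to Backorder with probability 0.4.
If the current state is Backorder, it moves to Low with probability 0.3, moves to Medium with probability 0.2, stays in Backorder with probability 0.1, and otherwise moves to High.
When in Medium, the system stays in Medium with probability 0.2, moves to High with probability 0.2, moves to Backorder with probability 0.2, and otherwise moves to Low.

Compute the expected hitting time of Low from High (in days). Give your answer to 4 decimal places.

2.5847

Let t(s) be the expected number of days to first reach Low from state s, with t(Low) = 0. Conditioning on the first day:
t(High) = 1 + 0.1·t(High) + 0.1·t(Backorder) + 0.4·t(Medium)
t(Backorder) = 1 + 0.4·t(High) + 0.1·t(Backorder) + 0.2·t(Medium)
t(Medium) = 1 + 0.2·t(High) + 0.2·t(Backorder) + 0.2·t(Medium)
Solving: t(High) = 2.5847, t(Backorder) = 2.8390, t(Medium) = 2.6059.
Expected days from High to Low: 2.5847.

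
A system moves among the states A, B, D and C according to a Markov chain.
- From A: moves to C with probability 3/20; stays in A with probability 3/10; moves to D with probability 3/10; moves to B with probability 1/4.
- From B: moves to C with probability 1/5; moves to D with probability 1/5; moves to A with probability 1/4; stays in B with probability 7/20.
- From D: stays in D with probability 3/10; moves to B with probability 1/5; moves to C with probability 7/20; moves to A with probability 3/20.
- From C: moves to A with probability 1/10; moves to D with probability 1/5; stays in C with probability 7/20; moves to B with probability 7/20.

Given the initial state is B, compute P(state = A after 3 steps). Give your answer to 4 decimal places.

0.1990

Propagate the distribution vector 3 steps from B.
After 0 steps: (0.0000, 1.0000, 0.0000, 0.0000)
After 1 step: (0.2500, 0.3500, 0.2000, 0.2000)
After 2 steps: (0.2125, 0.2950, 0.2450, 0.2475)
After 3 steps: (0.1990, 0.2920, 0.2458, 0.2633)
P(in A after 3 steps) = 0.1990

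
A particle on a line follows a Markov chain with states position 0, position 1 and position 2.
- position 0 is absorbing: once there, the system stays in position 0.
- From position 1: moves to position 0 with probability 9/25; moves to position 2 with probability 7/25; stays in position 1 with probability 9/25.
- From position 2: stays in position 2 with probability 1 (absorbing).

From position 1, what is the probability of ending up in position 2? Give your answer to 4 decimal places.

0.4375

Let h(s) be the probability of absorption at position 2 starting from transient state s. Then h(position 2) = 1 and h(position 0) = 0. By first-step analysis:
h(position 1) = 0.36·0 + 0.36·h(position 1) + 0.28·1
Solving: h(position 1) = 0.4375.
Starting from position 1, the probability is 0.4375.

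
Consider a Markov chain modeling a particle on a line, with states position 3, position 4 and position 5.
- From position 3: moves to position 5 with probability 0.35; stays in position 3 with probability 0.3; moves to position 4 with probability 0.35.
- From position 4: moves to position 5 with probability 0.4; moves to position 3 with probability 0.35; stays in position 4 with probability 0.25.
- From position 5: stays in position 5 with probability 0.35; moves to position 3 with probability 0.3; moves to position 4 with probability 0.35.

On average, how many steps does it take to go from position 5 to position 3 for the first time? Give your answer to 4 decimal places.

3.1655

Let t(s) be the expected number of steps to first reach position 3 from state s, with t(position 3) = 0. Conditioning on the first step:
t(position 4) = 1 + 0.25·t(position 4) + 0.4·t(position 5)
t(position 5) = 1 + 0.35·t(position 4) + 0.35·t(position 5)
Solving: t(position 4) = 3.0216, t(position 5) = 3.1655.
Expected steps from position 5 to position 3: 3.1655.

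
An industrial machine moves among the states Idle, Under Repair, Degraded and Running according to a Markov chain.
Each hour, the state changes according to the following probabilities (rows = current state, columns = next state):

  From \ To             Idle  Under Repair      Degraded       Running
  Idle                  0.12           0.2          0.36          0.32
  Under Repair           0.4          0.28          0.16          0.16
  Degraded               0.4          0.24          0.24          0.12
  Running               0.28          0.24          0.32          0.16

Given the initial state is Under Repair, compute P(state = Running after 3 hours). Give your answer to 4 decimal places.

0.1919

Propagate the distribution vector 3 hours from Under Repair.
After 0 hours: (0.0000, 1.0000, 0.0000, 0.0000)
After 1 hour: (0.4000, 0.2800, 0.1600, 0.1600)
After 2 hours: (0.2688, 0.2352, 0.2784, 0.2176)
After 3 hours: (0.2986, 0.2387, 0.2708, 0.1919)
P(in Running after 3 hours) = 0.1919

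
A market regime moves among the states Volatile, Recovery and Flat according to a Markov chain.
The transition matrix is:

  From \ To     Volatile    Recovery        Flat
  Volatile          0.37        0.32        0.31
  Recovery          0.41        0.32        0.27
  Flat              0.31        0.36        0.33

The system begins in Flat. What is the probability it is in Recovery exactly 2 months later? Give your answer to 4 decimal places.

0.3332

Sum over the intermediate state after 1 month:
P = P(Flat→Volatile)·P(Volatile→Recovery) + P(Flat→Recovery)·P(Recovery→Recovery) + P(Flat→Flat)·P(Flat→Recovery)
  = 0.31×0.32 + 0.36×0.32 + 0.33×0.36
  = 0.0992 + 0.1152 + 0.1188 = 0.3332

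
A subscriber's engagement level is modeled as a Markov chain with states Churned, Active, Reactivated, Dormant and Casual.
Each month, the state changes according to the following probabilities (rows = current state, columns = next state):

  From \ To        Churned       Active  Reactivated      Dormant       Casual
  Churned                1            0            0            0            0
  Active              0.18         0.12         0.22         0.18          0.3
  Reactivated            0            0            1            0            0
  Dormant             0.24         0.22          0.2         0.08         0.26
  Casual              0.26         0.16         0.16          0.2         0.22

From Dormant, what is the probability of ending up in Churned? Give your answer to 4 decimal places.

Let h(s) be the probability of absorption at Churned starting from transient state s. Then h(Churned) = 1 and h(Reactivated) = 0. By first-step analysis:
h(Active) = 0.18·1 + 0.12·h(Active) + 0.22·0 + 0.18·h(Dormant) + 0.3·h(Casual)
h(Dormant) = 0.24·1 + 0.22·h(Active) + 0.2·0 + 0.08·h(Dormant) + 0.26·h(Casual)
h(Casual) = 0.26·1 + 0.16·h(Active) + 0.16·0 + 0.2·h(Dormant) + 0.22·h(Casual)
Solving: h(Active) = 0.5140, h(Dormant) = 0.5474, h(Casual) = 0.5791.
Starting from Dormant, the probability is 0.5474.

0.5474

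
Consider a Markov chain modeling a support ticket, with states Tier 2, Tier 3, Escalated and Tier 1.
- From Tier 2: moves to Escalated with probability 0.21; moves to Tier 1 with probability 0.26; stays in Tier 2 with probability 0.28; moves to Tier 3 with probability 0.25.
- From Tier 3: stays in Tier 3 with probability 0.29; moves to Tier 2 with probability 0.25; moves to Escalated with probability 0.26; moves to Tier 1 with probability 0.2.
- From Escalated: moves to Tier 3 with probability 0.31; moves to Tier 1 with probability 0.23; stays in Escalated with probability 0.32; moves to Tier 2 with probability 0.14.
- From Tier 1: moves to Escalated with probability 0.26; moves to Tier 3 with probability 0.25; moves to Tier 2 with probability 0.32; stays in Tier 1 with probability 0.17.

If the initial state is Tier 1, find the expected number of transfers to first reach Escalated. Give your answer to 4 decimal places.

4.0735

Let t(s) be the expected number of transfers to first reach Escalated from state s, with t(Escalated) = 0. Conditioning on the first transfer:
t(Tier 2) = 1 + 0.28·t(Tier 2) + 0.25·t(Tier 3) + 0.26·t(Tier 1)
t(Tier 3) = 1 + 0.25·t(Tier 2) + 0.29·t(Tier 3) + 0.2·t(Tier 1)
t(Tier 1) = 1 + 0.32·t(Tier 2) + 0.25·t(Tier 3) + 0.17·t(Tier 1)
Solving: t(Tier 2) = 4.2693, t(Tier 3) = 4.0592, t(Tier 1) = 4.0735.
Expected transfers from Tier 1 to Escalated: 4.0735.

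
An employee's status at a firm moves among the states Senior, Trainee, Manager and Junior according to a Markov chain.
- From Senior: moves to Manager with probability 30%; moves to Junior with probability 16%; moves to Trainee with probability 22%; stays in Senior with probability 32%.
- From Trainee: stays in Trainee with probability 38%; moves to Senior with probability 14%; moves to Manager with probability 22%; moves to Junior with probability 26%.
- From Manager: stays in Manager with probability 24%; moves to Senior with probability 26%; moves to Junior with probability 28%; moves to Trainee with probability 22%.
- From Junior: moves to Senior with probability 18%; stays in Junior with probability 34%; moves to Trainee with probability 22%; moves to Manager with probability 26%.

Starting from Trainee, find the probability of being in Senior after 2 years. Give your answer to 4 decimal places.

0.2020

Propagate the distribution vector 2 years from Trainee.
After 0 years: (0.0000, 1.0000, 0.0000, 0.0000)
After 1 year: (0.1400, 0.3800, 0.2200, 0.2600)
After 2 years: (0.2020, 0.2808, 0.2460, 0.2712)
P(in Senior after 2 years) = 0.2020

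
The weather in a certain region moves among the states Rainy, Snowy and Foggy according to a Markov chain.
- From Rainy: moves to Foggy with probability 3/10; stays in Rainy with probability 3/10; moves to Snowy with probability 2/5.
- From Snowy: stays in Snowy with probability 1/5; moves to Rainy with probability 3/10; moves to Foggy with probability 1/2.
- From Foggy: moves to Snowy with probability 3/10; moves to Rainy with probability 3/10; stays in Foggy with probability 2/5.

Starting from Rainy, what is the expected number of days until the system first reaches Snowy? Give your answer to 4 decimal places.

2.7273

Let t(s) be the expected number of days to first reach Snowy from state s, with t(Snowy) = 0. Conditioning on the first day:
t(Rainy) = 1 + 0.3·t(Rainy) + 0.3·t(Foggy)
t(Foggy) = 1 + 0.3·t(Rainy) + 0.4·t(Foggy)
Solving: t(Rainy) = 2.7273, t(Foggy) = 3.0303.
Expected days from Rainy to Snowy: 2.7273.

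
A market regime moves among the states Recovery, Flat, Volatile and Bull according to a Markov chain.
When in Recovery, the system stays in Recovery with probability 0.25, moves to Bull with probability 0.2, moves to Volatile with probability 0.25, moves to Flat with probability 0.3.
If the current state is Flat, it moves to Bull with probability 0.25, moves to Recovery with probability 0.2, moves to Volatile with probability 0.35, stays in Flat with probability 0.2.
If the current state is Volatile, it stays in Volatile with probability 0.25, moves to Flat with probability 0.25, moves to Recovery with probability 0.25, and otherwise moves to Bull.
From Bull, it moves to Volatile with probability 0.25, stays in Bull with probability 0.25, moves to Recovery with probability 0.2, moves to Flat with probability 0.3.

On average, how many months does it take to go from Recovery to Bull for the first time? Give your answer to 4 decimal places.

Let t(s) be the expected number of months to first reach Bull from state s, with t(Bull) = 0. Conditioning on the first month:
t(Recovery) = 1 + 0.25·t(Recovery) + 0.3·t(Flat) + 0.25·t(Volatile)
t(Flat) = 1 + 0.2·t(Recovery) + 0.2·t(Flat) + 0.35·t(Volatile)
t(Volatile) = 1 + 0.25·t(Recovery) + 0.25·t(Flat) + 0.25·t(Volatile)
Solving: t(Recovery) = 4.4090, t(Flat) = 4.1895, t(Volatile) = 4.1995.
Expected months from Recovery to Bull: 4.4090.

4.4090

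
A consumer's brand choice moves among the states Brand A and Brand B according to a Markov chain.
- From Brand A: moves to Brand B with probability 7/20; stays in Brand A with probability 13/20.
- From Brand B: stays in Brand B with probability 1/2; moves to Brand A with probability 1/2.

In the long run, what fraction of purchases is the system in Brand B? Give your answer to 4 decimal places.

0.4118

Let the stationary distribution be π with π = πP and π_1 + π_2 = 1.
π_1 = 0.65·π_1 + 0.5·π_2
Solving with the normalization constraint gives π = (0.5882, 0.4118).
So the stationary probability of Brand B is 0.4118.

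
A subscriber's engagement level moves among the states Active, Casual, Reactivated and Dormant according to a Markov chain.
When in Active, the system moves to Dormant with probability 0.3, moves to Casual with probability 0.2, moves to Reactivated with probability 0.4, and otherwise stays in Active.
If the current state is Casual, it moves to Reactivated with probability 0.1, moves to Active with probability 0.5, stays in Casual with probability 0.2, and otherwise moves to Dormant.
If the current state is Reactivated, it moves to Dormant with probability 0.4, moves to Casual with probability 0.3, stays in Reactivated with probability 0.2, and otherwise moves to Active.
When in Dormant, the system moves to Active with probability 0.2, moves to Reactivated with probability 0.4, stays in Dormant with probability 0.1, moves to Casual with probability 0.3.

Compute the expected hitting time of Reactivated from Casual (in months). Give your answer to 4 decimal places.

3.8958

Let t(s) be the expected number of months to first reach Reactivated from state s, with t(Reactivated) = 0. Conditioning on the first month:
t(Active) = 1 + 0.1·t(Active) + 0.2·t(Casual) + 0.3·t(Dormant)
t(Casual) = 1 + 0.5·t(Active) + 0.2·t(Casual) + 0.2·t(Dormant)
t(Dormant) = 1 + 0.2·t(Active) + 0.3·t(Casual) + 0.1·t(Dormant)
Solving: t(Active) = 3.0025, t(Casual) = 3.8958, t(Dormant) = 3.0769.
Expected months from Casual to Reactivated: 3.8958.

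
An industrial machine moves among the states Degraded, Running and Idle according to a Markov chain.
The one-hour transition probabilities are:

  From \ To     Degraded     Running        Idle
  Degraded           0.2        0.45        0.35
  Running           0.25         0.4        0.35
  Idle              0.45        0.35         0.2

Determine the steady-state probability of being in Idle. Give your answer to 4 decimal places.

Let the stationary distribution be π with π = πP and π_1 + π_2 + π_3 = 1.
π_1 = 0.2·π_1 + 0.25·π_2 + 0.45·π_3
π_2 = 0.45·π_1 + 0.4·π_2 + 0.35·π_3
Solving with the normalization constraint gives π = (0.2961, 0.3996, 0.3043).
So the stationary probability of Idle is 0.3043.

0.3043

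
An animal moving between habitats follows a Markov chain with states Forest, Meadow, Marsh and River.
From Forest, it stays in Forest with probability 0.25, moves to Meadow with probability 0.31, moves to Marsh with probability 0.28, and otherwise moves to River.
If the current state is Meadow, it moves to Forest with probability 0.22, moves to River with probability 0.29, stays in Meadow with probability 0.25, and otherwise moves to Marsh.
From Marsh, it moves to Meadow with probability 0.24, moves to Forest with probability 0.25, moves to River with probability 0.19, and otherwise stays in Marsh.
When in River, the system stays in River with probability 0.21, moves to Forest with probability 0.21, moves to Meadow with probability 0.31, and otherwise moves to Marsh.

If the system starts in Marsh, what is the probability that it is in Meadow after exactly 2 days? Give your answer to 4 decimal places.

Propagate the distribution vector 2 days from Marsh.
After 0 days: (0.0000, 0.0000, 1.0000, 0.0000)
After 1 day: (0.2500, 0.2400, 0.3200, 0.1900)
After 2 days: (0.2352, 0.2732, 0.2813, 0.2103)
P(in Meadow after 2 days) = 0.2732

0.2732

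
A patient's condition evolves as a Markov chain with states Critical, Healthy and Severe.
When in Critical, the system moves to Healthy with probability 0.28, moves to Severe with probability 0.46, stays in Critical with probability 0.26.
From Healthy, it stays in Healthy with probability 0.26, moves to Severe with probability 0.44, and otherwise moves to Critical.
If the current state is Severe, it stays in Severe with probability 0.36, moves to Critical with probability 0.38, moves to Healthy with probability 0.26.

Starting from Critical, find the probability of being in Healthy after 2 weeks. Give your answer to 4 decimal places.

0.2652

Sum over the intermediate state after 1 week:
P = P(Critical→Critical)·P(Critical→Healthy) + P(Critical→Healthy)·P(Healthy→Healthy) + P(Critical→Severe)·P(Severe→Healthy)
  = 0.26×0.28 + 0.28×0.26 + 0.46×0.26
  = 0.0728 + 0.0728 + 0.1196 = 0.2652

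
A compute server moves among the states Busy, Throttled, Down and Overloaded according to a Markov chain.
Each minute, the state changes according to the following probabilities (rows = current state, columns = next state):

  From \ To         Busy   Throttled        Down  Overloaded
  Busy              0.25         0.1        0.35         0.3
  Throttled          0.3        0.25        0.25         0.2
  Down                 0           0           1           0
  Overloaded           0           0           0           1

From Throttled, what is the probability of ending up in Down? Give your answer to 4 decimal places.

0.5493

Let h(s) be the probability of absorption at Down starting from transient state s. Then h(Down) = 1 and h(Overloaded) = 0. By first-step analysis:
h(Busy) = 0.25·h(Busy) + 0.1·h(Throttled) + 0.35·1 + 0.3·0
h(Throttled) = 0.3·h(Busy) + 0.25·h(Throttled) + 0.25·1 + 0.2·0
Solving: h(Busy) = 0.5399, h(Throttled) = 0.5493.
Starting from Throttled, the probability is 0.5493.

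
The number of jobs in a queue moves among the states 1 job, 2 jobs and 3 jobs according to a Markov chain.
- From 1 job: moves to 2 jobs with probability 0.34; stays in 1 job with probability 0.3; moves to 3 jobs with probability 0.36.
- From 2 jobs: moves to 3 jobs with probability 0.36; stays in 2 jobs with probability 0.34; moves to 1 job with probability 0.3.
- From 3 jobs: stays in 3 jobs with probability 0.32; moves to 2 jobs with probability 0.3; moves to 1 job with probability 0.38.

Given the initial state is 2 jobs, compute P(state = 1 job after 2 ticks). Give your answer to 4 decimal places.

0.3288

Sum over the intermediate state after 1 tick:
P = P(2 jobs→1 job)·P(1 job→1 job) + P(2 jobs→2 jobs)·P(2 jobs→1 job) + P(2 jobs→3 jobs)·P(3 jobs→1 job)
  = 0.3×0.3 + 0.34×0.3 + 0.36×0.38
  = 0.0900 + 0.1020 + 0.1368 = 0.3288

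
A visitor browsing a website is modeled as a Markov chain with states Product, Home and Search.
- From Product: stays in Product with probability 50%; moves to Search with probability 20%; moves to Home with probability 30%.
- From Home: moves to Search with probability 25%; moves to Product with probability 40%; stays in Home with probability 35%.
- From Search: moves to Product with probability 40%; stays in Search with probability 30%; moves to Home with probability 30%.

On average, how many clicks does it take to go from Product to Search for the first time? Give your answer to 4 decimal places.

4.6341

Let t(s) be the expected number of clicks to first reach Search from state s, with t(Search) = 0. Conditioning on the first click:
t(Product) = 1 + 0.5·t(Product) + 0.3·t(Home)
t(Home) = 1 + 0.4·t(Product) + 0.35·t(Home)
Solving: t(Product) = 4.6341, t(Home) = 4.3902.
Expected clicks from Product to Search: 4.6341.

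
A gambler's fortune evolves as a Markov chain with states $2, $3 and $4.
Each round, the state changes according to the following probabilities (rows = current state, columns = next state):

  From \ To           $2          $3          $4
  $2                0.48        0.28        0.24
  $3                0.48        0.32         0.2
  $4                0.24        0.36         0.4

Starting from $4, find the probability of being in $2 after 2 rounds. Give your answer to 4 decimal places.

Sum over the intermediate state after 1 round:
P = P($4→$2)·P($2→$2) + P($4→$3)·P($3→$2) + P($4→$4)·P($4→$2)
  = 0.24×0.48 + 0.36×0.48 + 0.4×0.24
  = 0.1152 + 0.1728 + 0.0960 = 0.3840

0.3840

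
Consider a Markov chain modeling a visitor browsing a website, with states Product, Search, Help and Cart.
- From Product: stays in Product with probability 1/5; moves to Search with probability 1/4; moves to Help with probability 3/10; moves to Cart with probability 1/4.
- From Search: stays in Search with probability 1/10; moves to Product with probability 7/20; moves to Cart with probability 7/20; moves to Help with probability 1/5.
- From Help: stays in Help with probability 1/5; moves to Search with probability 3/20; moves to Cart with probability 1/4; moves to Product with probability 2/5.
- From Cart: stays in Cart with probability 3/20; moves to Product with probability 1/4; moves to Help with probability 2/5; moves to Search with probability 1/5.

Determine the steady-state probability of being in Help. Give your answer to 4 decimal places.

0.2783

Let the stationary distribution be π with π = πP and π_1 + π_2 + π_3 + π_4 = 1.
π_1 = 0.2·π_1 + 0.35·π_2 + 0.4·π_3 + 0.25·π_4
π_2 = 0.25·π_1 + 0.1·π_2 + 0.15·π_3 + 0.2·π_4
π_3 = 0.3·π_1 + 0.2·π_2 + 0.2·π_3 + 0.4·π_4
Solving with the normalization constraint gives π = (0.2952, 0.1826, 0.2783, 0.2439).
So the stationary probability of Help is 0.2783.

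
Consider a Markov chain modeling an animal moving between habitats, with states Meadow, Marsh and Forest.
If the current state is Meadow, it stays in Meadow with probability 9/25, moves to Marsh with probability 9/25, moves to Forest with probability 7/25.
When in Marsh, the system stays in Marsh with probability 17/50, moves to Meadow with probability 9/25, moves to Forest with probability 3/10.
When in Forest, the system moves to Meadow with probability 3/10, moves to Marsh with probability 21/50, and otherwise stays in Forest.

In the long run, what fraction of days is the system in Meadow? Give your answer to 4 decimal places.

Let the stationary distribution be π with π = πP and π_1 + π_2 + π_3 = 1.
π_1 = 0.36·π_1 + 0.36·π_2 + 0.3·π_3
π_2 = 0.36·π_1 + 0.34·π_2 + 0.42·π_3
Solving with the normalization constraint gives π = (0.3428, 0.3698, 0.2874).
So the stationary probability of Meadow is 0.3428.

0.3428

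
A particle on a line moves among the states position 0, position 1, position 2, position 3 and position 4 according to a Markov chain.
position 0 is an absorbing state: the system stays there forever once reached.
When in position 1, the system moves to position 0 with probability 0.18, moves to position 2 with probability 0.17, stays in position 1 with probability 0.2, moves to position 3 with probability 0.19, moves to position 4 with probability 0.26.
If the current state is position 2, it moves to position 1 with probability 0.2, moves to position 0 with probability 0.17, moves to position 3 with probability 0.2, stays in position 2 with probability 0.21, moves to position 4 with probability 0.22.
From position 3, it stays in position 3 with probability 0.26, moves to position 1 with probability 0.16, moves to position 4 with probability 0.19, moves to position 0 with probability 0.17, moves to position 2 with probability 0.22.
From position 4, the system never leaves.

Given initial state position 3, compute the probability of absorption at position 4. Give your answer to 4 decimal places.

0.5484

Let h(s) be the probability of absorption at position 4 starting from transient state s. Then h(position 4) = 1 and h(position 0) = 0. By first-step analysis:
h(position 1) = 0.18·0 + 0.2·h(position 1) + 0.17·h(position 2) + 0.19·h(position 3) + 0.26·1
h(position 2) = 0.17·0 + 0.2·h(position 1) + 0.21·h(position 2) + 0.2·h(position 3) + 0.22·1
h(position 3) = 0.17·0 + 0.16·h(position 1) + 0.22·h(position 2) + 0.26·h(position 3) + 0.19·1
Solving: h(position 1) = 0.5748, h(position 2) = 0.5628, h(position 3) = 0.5484.
Starting from position 3, the probability is 0.5484.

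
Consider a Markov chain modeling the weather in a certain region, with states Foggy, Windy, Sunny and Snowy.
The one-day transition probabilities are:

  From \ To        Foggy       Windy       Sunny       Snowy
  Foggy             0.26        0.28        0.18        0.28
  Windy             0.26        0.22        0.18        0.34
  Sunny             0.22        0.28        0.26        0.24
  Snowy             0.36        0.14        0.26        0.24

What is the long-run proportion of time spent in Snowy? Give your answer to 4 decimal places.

0.2739

Let the stationary distribution be π with π = πP and π_1 + π_2 + π_3 + π_4 = 1.
π_1 = 0.26·π_1 + 0.26·π_2 + 0.22·π_3 + 0.36·π_4
π_2 = 0.28·π_1 + 0.22·π_2 + 0.28·π_3 + 0.14·π_4
π_3 = 0.18·π_1 + 0.18·π_2 + 0.26·π_3 + 0.26·π_4
Solving with the normalization constraint gives π = (0.2786, 0.2280, 0.2195, 0.2739).
So the stationary probability of Snowy is 0.2739.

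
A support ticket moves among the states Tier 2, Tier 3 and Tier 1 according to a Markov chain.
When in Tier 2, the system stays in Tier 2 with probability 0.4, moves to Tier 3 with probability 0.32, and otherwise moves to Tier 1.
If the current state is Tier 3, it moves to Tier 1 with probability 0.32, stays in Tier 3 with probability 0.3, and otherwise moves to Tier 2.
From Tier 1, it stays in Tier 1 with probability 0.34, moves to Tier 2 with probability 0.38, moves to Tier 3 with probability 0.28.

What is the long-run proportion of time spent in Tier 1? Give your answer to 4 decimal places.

Let the stationary distribution be π with π = πP and π_1 + π_2 + π_3 = 1.
π_1 = 0.4·π_1 + 0.38·π_2 + 0.38·π_3
π_2 = 0.32·π_1 + 0.3·π_2 + 0.28·π_3
Solving with the normalization constraint gives π = (0.3878, 0.3015, 0.3107).
So the stationary probability of Tier 1 is 0.3107.

0.3107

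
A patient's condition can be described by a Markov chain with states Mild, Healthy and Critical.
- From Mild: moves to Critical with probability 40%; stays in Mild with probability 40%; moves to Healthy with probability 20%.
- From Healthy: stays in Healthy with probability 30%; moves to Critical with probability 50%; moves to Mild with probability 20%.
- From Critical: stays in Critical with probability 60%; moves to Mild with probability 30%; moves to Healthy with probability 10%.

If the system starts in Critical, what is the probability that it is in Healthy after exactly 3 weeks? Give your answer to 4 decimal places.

Propagate the distribution vector 3 weeks from Critical.
After 0 weeks: (0.0000, 0.0000, 1.0000)
After 1 week: (0.3000, 0.1000, 0.6000)
After 2 weeks: (0.3200, 0.1500, 0.5300)
After 3 weeks: (0.3170, 0.1620, 0.5210)
P(in Healthy after 3 weeks) = 0.1620

0.1620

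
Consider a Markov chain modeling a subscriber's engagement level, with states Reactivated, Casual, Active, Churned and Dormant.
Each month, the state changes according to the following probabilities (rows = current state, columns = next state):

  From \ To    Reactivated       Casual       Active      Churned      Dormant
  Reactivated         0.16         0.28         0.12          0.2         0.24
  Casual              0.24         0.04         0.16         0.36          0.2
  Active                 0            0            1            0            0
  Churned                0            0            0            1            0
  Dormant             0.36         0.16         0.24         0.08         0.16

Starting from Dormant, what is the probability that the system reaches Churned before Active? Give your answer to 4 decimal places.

Let h(s) be the probability of absorption at Churned starting from transient state s. Then h(Churned) = 1 and h(Active) = 0. By first-step analysis:
h(Reactivated) = 0.16·h(Reactivated) + 0.28·h(Casual) + 0.12·0 + 0.2·1 + 0.24·h(Dormant)
h(Casual) = 0.24·h(Reactivated) + 0.04·h(Casual) + 0.16·0 + 0.36·1 + 0.2·h(Dormant)
h(Dormant) = 0.36·h(Reactivated) + 0.16·h(Casual) + 0.24·0 + 0.08·1 + 0.16·h(Dormant)
Solving: h(Reactivated) = 0.5735, h(Casual) = 0.6138, h(Dormant) = 0.4580.
Starting from Dormant, the probability is 0.4580.

0.4580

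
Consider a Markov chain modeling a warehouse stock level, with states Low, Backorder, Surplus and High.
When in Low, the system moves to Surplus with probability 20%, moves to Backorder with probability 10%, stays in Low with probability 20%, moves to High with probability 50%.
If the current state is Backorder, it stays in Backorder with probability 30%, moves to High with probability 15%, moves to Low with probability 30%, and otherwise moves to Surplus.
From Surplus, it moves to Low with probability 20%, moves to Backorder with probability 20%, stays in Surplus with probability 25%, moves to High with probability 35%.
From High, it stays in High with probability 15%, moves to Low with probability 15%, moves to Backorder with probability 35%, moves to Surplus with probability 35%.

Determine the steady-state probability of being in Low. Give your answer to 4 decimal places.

Let the stationary distribution be π with π = πP and π_1 + π_2 + π_3 + π_4 = 1.
π_1 = 0.2·π_1 + 0.3·π_2 + 0.2·π_3 + 0.15·π_4
π_2 = 0.1·π_1 + 0.3·π_2 + 0.2·π_3 + 0.35·π_4
π_3 = 0.2·π_1 + 0.25·π_2 + 0.25·π_3 + 0.35·π_4
Solving with the normalization constraint gives π = (0.2106, 0.2450, 0.2672, 0.2772).
So the stationary probability of Low is 0.2106.

0.2106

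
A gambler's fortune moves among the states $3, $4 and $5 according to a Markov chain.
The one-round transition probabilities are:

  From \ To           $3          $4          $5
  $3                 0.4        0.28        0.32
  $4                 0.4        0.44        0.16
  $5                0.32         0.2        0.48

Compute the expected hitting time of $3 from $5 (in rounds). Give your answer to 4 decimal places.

Let t(s) be the expected number of rounds to first reach $3 from state s, with t($3) = 0. Conditioning on the first round:
t($4) = 1 + 0.44·t($4) + 0.16·t($5)
t($5) = 1 + 0.2·t($4) + 0.48·t($5)
Solving: t($4) = 2.6235, t($5) = 2.9321.
Expected rounds from $5 to $3: 2.9321.

2.9321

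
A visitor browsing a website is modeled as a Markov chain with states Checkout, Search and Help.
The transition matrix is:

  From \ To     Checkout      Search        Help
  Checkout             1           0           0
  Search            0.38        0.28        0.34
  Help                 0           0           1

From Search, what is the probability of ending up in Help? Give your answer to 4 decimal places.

Let h(s) be the probability of absorption at Help starting from transient state s. Then h(Help) = 1 and h(Checkout) = 0. By first-step analysis:
h(Search) = 0.38·0 + 0.28·h(Search) + 0.34·1
Solving: h(Search) = 0.4722.
Starting from Search, the probability is 0.4722.

0.4722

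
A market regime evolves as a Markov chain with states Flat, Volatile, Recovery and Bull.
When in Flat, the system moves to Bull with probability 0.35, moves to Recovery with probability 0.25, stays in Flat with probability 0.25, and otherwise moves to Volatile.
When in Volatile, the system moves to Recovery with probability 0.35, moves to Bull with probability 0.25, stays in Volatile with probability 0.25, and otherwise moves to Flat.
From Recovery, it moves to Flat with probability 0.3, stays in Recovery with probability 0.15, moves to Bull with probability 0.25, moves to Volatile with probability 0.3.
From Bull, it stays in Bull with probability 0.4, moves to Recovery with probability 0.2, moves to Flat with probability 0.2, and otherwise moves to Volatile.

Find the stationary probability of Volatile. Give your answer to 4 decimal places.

Let the stationary distribution be π with π = πP and π_1 + π_2 + π_3 + π_4 = 1.
π_1 = 0.25·π_1 + 0.15·π_2 + 0.3·π_3 + 0.2·π_4
π_2 = 0.15·π_1 + 0.25·π_2 + 0.3·π_3 + 0.2·π_4
π_3 = 0.25·π_1 + 0.35·π_2 + 0.15·π_3 + 0.2·π_4
Solving with the normalization constraint gives π = (0.2233, 0.2233, 0.2330, 0.3204).
So the stationary probability of Volatile is 0.2233.

0.2233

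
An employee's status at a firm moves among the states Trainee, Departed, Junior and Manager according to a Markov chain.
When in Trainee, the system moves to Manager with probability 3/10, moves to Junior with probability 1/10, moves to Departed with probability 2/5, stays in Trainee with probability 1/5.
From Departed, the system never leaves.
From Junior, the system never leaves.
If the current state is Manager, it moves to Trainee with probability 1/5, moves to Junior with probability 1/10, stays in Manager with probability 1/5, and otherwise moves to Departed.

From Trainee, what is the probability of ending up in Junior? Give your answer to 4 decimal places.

0.1897

Let h(s) be the probability of absorption at Junior starting from transient state s. Then h(Junior) = 1 and h(Departed) = 0. By first-step analysis:
h(Trainee) = 0.2·h(Trainee) + 0.4·0 + 0.1·1 + 0.3·h(Manager)
h(Manager) = 0.2·h(Trainee) + 0.5·0 + 0.1·1 + 0.2·h(Manager)
Solving: h(Trainee) = 0.1897, h(Manager) = 0.1724.
Starting from Trainee, the probability is 0.1897.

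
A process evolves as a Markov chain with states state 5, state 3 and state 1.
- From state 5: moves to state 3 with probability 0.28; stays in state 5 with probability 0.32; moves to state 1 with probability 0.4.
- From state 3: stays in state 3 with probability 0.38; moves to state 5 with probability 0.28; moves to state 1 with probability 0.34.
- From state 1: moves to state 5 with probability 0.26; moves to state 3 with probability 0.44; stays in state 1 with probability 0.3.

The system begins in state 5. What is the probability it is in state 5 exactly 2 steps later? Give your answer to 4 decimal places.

Sum over the intermediate state after 1 step:
P = P(state 5→state 5)·P(state 5→state 5) + P(state 5→state 3)·P(state 3→state 5) + P(state 5→state 1)·P(state 1→state 5)
  = 0.32×0.32 + 0.28×0.28 + 0.4×0.26
  = 0.1024 + 0.0784 + 0.1040 = 0.2848

0.2848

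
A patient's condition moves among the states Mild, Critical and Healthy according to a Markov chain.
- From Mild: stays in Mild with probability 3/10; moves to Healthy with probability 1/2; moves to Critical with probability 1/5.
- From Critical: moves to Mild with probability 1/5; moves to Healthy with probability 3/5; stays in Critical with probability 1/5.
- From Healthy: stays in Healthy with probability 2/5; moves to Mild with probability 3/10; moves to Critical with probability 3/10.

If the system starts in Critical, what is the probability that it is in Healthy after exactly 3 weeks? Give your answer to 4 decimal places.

0.4800

Propagate the distribution vector 3 weeks from Critical.
After 0 weeks: (0.0000, 1.0000, 0.0000)
After 1 week: (0.2000, 0.2000, 0.6000)
After 2 weeks: (0.2800, 0.2600, 0.4600)
After 3 weeks: (0.2740, 0.2460, 0.4800)
P(in Healthy after 3 weeks) = 0.4800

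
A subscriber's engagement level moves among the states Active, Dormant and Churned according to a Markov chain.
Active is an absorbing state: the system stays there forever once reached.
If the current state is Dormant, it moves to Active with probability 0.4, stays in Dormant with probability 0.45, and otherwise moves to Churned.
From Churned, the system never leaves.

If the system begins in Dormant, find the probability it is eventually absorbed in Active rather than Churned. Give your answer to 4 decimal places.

0.7273

Let h(s) be the probability of absorption at Active starting from transient state s. Then h(Active) = 1 and h(Churned) = 0. By first-step analysis:
h(Dormant) = 0.4·1 + 0.45·h(Dormant) + 0.15·0
Solving: h(Dormant) = 0.7273.
Starting from Dormant, the probability is 0.7273.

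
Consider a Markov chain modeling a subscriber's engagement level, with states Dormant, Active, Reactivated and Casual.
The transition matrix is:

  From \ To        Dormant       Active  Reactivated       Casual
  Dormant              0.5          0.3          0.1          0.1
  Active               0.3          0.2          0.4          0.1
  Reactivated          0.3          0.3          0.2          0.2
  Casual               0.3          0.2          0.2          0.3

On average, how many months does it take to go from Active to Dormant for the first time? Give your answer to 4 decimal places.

Let t(s) be the expected number of months to first reach Dormant from state s, with t(Dormant) = 0. Conditioning on the first month:
t(Active) = 1 + 0.2·t(Active) + 0.4·t(Reactivated) + 0.1·t(Casual)
t(Reactivated) = 1 + 0.3·t(Active) + 0.2·t(Reactivated) + 0.2·t(Casual)
t(Casual) = 1 + 0.2·t(Active) + 0.2·t(Reactivated) + 0.3·t(Casual)
Solving: t(Active) = 3.3333, t(Reactivated) = 3.3333, t(Casual) = 3.3333.
Expected months from Active to Dormant: 3.3333.

3.3333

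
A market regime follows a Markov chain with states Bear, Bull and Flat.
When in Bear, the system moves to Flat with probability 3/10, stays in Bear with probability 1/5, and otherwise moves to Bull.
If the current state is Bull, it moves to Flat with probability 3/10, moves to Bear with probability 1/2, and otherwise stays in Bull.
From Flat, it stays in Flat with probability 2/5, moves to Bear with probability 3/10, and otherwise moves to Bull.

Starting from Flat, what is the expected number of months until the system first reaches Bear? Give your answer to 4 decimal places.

Let t(s) be the expected number of months to first reach Bear from state s, with t(Bear) = 0. Conditioning on the first month:
t(Bull) = 1 + 0.2·t(Bull) + 0.3·t(Flat)
t(Flat) = 1 + 0.3·t(Bull) + 0.4·t(Flat)
Solving: t(Bull) = 2.3077, t(Flat) = 2.8205.
Expected months from Flat to Bear: 2.8205.

2.8205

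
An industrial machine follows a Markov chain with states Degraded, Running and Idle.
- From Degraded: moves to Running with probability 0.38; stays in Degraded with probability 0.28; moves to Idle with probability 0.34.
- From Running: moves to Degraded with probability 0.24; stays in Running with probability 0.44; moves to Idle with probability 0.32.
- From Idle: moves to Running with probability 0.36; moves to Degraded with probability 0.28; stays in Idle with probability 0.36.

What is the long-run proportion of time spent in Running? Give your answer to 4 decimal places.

Let the stationary distribution be π with π = πP and π_1 + π_2 + π_3 = 1.
π_1 = 0.28·π_1 + 0.24·π_2 + 0.28·π_3
π_2 = 0.38·π_1 + 0.44·π_2 + 0.36·π_3
Solving with the normalization constraint gives π = (0.2641, 0.3970, 0.3388).
So the stationary probability of Running is 0.3970.

0.3970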